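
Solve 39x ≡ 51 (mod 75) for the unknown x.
x ≡ 9 (mod 25)

gcd(39, 75) = 3, which divides 51, so solutions exist.
Divide through by 3: 13x ≡ 17 (mod 25).
Find 13^(-1) mod 25 by the extended Euclidean algorithm:
25 = 1 × 13 + 12  ⟹  12 = (1)·25 + (-1)·13
13 = 1 × 12 + 1  ⟹  1 = (-1)·25 + (2)·13
So (2)·13 ≡ 1 (mod 25), i.e. 13^(-1) ≡ 2 (mod 25).
x ≡ 2 × 17 = 34 ≡ 9 (mod 25).
Check: 39 × 9 = 351 ≡ 51 (mod 75).
x ≡ 9 (mod 25), giving 3 solutions mod 75.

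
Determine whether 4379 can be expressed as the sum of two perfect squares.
Not possible

Factorization: 4379 = 29 × 151
By Fermat: n is sum of two squares iff every prime p ≡ 3 (mod 4) appears to even power.
Prime(s) ≡ 3 (mod 4) with odd exponent: [(151, 1)]
Therefore 4379 cannot be expressed as a² + b².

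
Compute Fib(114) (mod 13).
1

Matrix identity: Q^n = [[F_(n+1), F_n], [F_n, F_(n-1)]] with Q = [[1,1],[1,0]].
n = 114 = 1110010₂. Square-and-multiply, entries mod 13:
Q^1 = [[1,1],[1,0]]
Q^3 = (Q^1)²·Q = [[3,2],[2,1]]
Q^7 = (Q^3)²·Q = [[8,0],[0,8]]
Q^14 = (Q^7)² = [[12,0],[0,12]]
Q^28 = (Q^14)² = [[1,0],[0,1]]
Q^57 = (Q^28)²·Q = [[1,1],[1,0]]
Q^114 = (Q^57)² = [[2,1],[1,1]]
F_114 mod 13 = Q^114[0][1] = 1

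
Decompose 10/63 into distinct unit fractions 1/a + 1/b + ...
1/7 + 1/63

Greedy algorithm:
10/63: ceiling(63/10) = 7, use 1/7
1/63: ceiling(63/1) = 63, use 1/63
Result: 10/63 = 1/7 + 1/63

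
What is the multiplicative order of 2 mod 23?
11

23 is prime, so ord(2) divides φ(23) = 22.
Divisors of 22: 1, 2, 11, 22.
Repeated squaring: 2^1 ≡ 2, 2^2 ≡ 4, 2^4 ≡ 16, 2^8 ≡ 3, 2^16 ≡ 9 (mod 23).
Test 2^d mod 23 for each divisor d in increasing order:
2^1 ≡ 2
2^2 ≡ 4
2^11 = 2^8·2^2·2^1 ≡ 1  ← first divisor giving 1
The order is 11.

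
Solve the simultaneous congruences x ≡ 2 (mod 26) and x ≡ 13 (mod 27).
418

Using Chinese Remainder Theorem:
M = 26 × 27 = 702
M1 = 27, M2 = 26
y1 = 27^(-1) mod 26 = 1
y2 = 26^(-1) mod 27 = 26
x = (2×27×1 + 13×26×26) mod 702 = 418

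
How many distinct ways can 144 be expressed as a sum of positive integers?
22540654445

p(n) counts ways to write n as a sum of positive integers (order ignored).
Euler's pentagonal recurrence: p(k) = p(k-1) + p(k-2) - p(k-5) - p(k-7) + p(k-12) + p(k-15) - ... (offsets j(3j∓1)/2, signs ++--, p(0)=1, p(<0)=0).
DP table for k = 0..143: p(0)=1, p(1)=1, p(2)=2, p(3)=3, p(4)=5, p(5)=7, p(6)=11, p(7)=15, p(8)=22, p(9)=30, p(10)=42, p(11)=56, p(12)=77, p(13)=101, p(14)=135, p(15)=176, p(16)=231, p(17)=297, p(18)=385, p(19)=490, p(20)=627, p(21)=792, p(22)=1002, p(23)=1255, p(24)=1575, p(25)=1958, p(26)=2436, p(27)=3010, p(28)=3718, p(29)=4565, p(30)=5604, p(31)=6842, p(32)=8349, p(33)=10143, p(34)=12310, p(35)=14883, p(36)=17977, p(37)=21637, p(38)=26015, p(39)=31185, p(40)=37338, p(41)=44583, p(42)=53174, p(43)=63261, p(44)=75175, p(45)=89134, p(46)=105558, p(47)=124754, p(48)=147273, p(49)=173525, p(50)=204226, p(51)=239943, p(52)=281589, p(53)=329931, p(54)=386155, p(55)=451276, p(56)=526823, p(57)=614154, p(58)=715220, p(59)=831820, p(60)=966467, p(61)=1121505, p(62)=1300156, p(63)=1505499, p(64)=1741630, p(65)=2012558, p(66)=2323520, p(67)=2679689, p(68)=3087735, p(69)=3554345, p(70)=4087968, p(71)=4697205, p(72)=5392783, p(73)=6185689, p(74)=7089500, p(75)=8118264, p(76)=9289091, p(77)=10619863, p(78)=12132164, p(79)=13848650, p(80)=15796476, p(81)=18004327, p(82)=20506255, p(83)=23338469, p(84)=26543660, p(85)=30167357, p(86)=34262962, p(87)=38887673, p(88)=44108109, p(89)=49995925, p(90)=56634173, p(91)=64112359, p(92)=72533807, p(93)=82010177, p(94)=92669720, p(95)=104651419, p(96)=118114304, p(97)=133230930, p(98)=150198136, p(99)=169229875, p(100)=190569292, p(101)=214481126, p(102)=241265379, p(103)=271248950, p(104)=304801365, p(105)=342325709, p(106)=384276336, p(107)=431149389, p(108)=483502844, p(109)=541946240, p(110)=607163746, p(111)=679903203, p(112)=761002156, p(113)=851376628, p(114)=952050665, p(115)=1064144451, p(116)=1188908248, p(117)=1327710076, p(118)=1482074143, p(119)=1653668665, p(120)=1844349560, p(121)=2056148051, p(122)=2291320912, p(123)=2552338241, p(124)=2841940500, p(125)=3163127352, p(126)=3519222692, p(127)=3913864295, p(128)=4351078600, p(129)=4835271870, p(130)=5371315400, p(131)=5964539504, p(132)=6620830889, p(133)=7346629512, p(134)=8149040695, p(135)=9035836076, p(136)=10015581680, p(137)=11097645016, p(138)=12292341831, p(139)=13610949895, p(140)=15065878135, p(141)=16670689208, p(142)=18440293320, p(143)=20390982757.
Final step: p(144) = p(143) + p(142) - p(139) - p(137) + p(132) + p(129) - p(122) - p(118) + p(109) + p(104) - p(93) - p(87) + p(74) + p(67) - p(52) - p(44) + p(27) + p(18)
= 20390982757 + 18440293320 - 13610949895 - 11097645016 + 6620830889 + 4835271870 - 2291320912 - 1482074143 + 541946240 + 304801365 - 82010177 - 38887673 + 7089500 + 2679689 - 281589 - 75175 + 3010 + 385
= 22540654445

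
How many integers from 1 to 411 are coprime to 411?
272

411 = 3 × 137
φ(n) = n × ∏(1 - 1/p) for each prime p dividing n
φ(411) = 411 × (1 - 1/3) × (1 - 1/137) = 272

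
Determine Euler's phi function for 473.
420

473 = 11 × 43
φ(n) = n × ∏(1 - 1/p) for each prime p dividing n
φ(473) = 473 × (1 - 1/11) × (1 - 1/43) = 420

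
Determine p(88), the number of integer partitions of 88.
44108109

p(n) counts ways to write n as a sum of positive integers (order ignored).
Euler's pentagonal recurrence: p(k) = p(k-1) + p(k-2) - p(k-5) - p(k-7) + p(k-12) + p(k-15) - ... (offsets j(3j∓1)/2, signs ++--, p(0)=1, p(<0)=0).
DP table for k = 0..87: p(0)=1, p(1)=1, p(2)=2, p(3)=3, p(4)=5, p(5)=7, p(6)=11, p(7)=15, p(8)=22, p(9)=30, p(10)=42, p(11)=56, p(12)=77, p(13)=101, p(14)=135, p(15)=176, p(16)=231, p(17)=297, p(18)=385, p(19)=490, p(20)=627, p(21)=792, p(22)=1002, p(23)=1255, p(24)=1575, p(25)=1958, p(26)=2436, p(27)=3010, p(28)=3718, p(29)=4565, p(30)=5604, p(31)=6842, p(32)=8349, p(33)=10143, p(34)=12310, p(35)=14883, p(36)=17977, p(37)=21637, p(38)=26015, p(39)=31185, p(40)=37338, p(41)=44583, p(42)=53174, p(43)=63261, p(44)=75175, p(45)=89134, p(46)=105558, p(47)=124754, p(48)=147273, p(49)=173525, p(50)=204226, p(51)=239943, p(52)=281589, p(53)=329931, p(54)=386155, p(55)=451276, p(56)=526823, p(57)=614154, p(58)=715220, p(59)=831820, p(60)=966467, p(61)=1121505, p(62)=1300156, p(63)=1505499, p(64)=1741630, p(65)=2012558, p(66)=2323520, p(67)=2679689, p(68)=3087735, p(69)=3554345, p(70)=4087968, p(71)=4697205, p(72)=5392783, p(73)=6185689, p(74)=7089500, p(75)=8118264, p(76)=9289091, p(77)=10619863, p(78)=12132164, p(79)=13848650, p(80)=15796476, p(81)=18004327, p(82)=20506255, p(83)=23338469, p(84)=26543660, p(85)=30167357, p(86)=34262962, p(87)=38887673.
Final step: p(88) = p(87) + p(86) - p(83) - p(81) + p(76) + p(73) - p(66) - p(62) + p(53) + p(48) - p(37) - p(31) + p(18) + p(11)
= 38887673 + 34262962 - 23338469 - 18004327 + 9289091 + 6185689 - 2323520 - 1300156 + 329931 + 147273 - 21637 - 6842 + 385 + 56
= 44108109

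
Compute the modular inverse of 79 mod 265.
104

gcd(79, 265) = 1, so the inverse exists.
Extended Euclidean algorithm on (265, 79):
265 = 3 × 79 + 28  ⟹  28 = (1)·265 + (-3)·79
79 = 2 × 28 + 23  ⟹  23 = (-2)·265 + (7)·79
28 = 1 × 23 + 5  ⟹  5 = (3)·265 + (-10)·79
23 = 4 × 5 + 3  ⟹  3 = (-14)·265 + (47)·79
5 = 1 × 3 + 2  ⟹  2 = (17)·265 + (-57)·79
3 = 1 × 2 + 1  ⟹  1 = (-31)·265 + (104)·79
So (104)·79 ≡ 1 (mod 265), i.e. 79^(-1) ≡ 104 (mod 265).
Check: 79 × 104 = 8216 ≡ 1 (mod 265)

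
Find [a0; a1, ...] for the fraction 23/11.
[2; 11]

Euclidean algorithm steps:
23 = 2 × 11 + 1
11 = 11 × 1 + 0
Continued fraction: [2; 11]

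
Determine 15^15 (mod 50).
25

Repeated squaring. Binary of 15 = 1111.
15^1 ≡ 15 (mod 50); 15^2 ≡ 25 (mod 50); 15^4 ≡ 25 (mod 50); 15^8 ≡ 25 (mod 50)
15^15 = 15^1 × 15^2 × 15^4 × 15^8 ≡ 25 (mod 50)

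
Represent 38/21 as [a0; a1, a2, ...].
[1; 1, 4, 4]

Euclidean algorithm steps:
38 = 1 × 21 + 17
21 = 1 × 17 + 4
17 = 4 × 4 + 1
4 = 4 × 1 + 0
Continued fraction: [1; 1, 4, 4]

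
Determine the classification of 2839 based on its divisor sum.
deficient

Proper divisors of 2839: sum = 1 + 17 + 167 = 185
Since 185 < 2839, 2839 is deficient.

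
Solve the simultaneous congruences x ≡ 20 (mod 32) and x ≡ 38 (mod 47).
884

Using Chinese Remainder Theorem:
M = 32 × 47 = 1504
M1 = 47, M2 = 32
y1 = 47^(-1) mod 32 = 15
y2 = 32^(-1) mod 47 = 25
x = (20×47×15 + 38×32×25) mod 1504 = 884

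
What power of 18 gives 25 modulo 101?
32

Baby-step giant-step with step n = ⌈√101⌉ = 11.
Baby steps 18^j mod 101 (j:value) for j=0..10: 0:1, 1:18, 2:21, 3:75, 4:37, 5:60, 6:70, 7:48, 8:56, 9:99, 10:65.
Giant-step multiplier: 18^(-11) ≡ 18^(100-11) = 18^89 ≡ 12 (mod 101).
Giant steps γ_i = 25·12^i mod 101: γ_0=25, γ_1=98, γ_2=65 (in table at j=10).
x = i·n + j = 2·11 + 10 = 32.
Check: 18^32 ≡ 25 (mod 101).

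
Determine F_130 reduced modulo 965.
765

Matrix identity: Q^n = [[F_(n+1), F_n], [F_n, F_(n-1)]] with Q = [[1,1],[1,0]].
n = 130 = 10000010₂. Square-and-multiply, entries mod 965:
Q^1 = [[1,1],[1,0]]
Q^2 = (Q^1)² = [[2,1],[1,1]]
Q^4 = (Q^2)² = [[5,3],[3,2]]
Q^8 = (Q^4)² = [[34,21],[21,13]]
Q^16 = (Q^8)² = [[632,22],[22,610]]
Q^32 = (Q^16)² = [[398,304],[304,94]]
Q^65 = (Q^32)²·Q = [[878,885],[885,958]]
Q^130 = (Q^65)² = [[459,765],[765,659]]
F_130 mod 965 = Q^130[0][1] = 765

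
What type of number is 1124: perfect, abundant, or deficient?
deficient

Proper divisors of 1124: sum = 1 + 2 + 4 + 281 + 562 = 850
Since 850 < 1124, 1124 is deficient.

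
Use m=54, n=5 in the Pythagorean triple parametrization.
(2891, 540, 2941)

Euclid's formula: a = m² - n², b = 2mn, c = m² + n²
m = 54, n = 5
a = 54² - 5² = 2916 - 25 = 2891
b = 2 × 54 × 5 = 540
c = 54² + 5² = 2916 + 25 = 2941
Verification: 2891² + 540² = 8357881 + 291600 = 8649481 = 2941² ✓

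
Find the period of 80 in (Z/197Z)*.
196

197 is prime, so ord(80) divides φ(197) = 196.
Divisors of 196: 1, 2, 4, 7, 14, 28, 49, 98, 196.
Repeated squaring: 80^1 ≡ 80, 80^2 ≡ 96, 80^4 ≡ 154, 80^8 ≡ 76, 80^16 ≡ 63, 80^32 ≡ 29, 80^64 ≡ 53, 80^128 ≡ 51 (mod 197).
Test 80^d mod 197 for each divisor d in increasing order:
80^1 ≡ 80
80^2 ≡ 96
80^4 ≡ 154
80^7 = 80^4·80^2·80^1 ≡ 129
80^14 = 80^8·80^4·80^2 ≡ 93
80^28 = 80^16·80^8·80^4 ≡ 178
80^49 = 80^32·80^16·80^1 ≡ 183
80^98 = 80^64·80^32·80^2 ≡ 196
80^196 = 80^128·80^64·80^4 ≡ 1  ← first divisor giving 1
The order is 196.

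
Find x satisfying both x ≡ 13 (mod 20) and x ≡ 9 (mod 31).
133

Using Chinese Remainder Theorem:
M = 20 × 31 = 620
M1 = 31, M2 = 20
y1 = 31^(-1) mod 20 = 11
y2 = 20^(-1) mod 31 = 14
x = (13×31×11 + 9×20×14) mod 620 = 133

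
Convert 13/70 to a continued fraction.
[0; 5, 2, 1, 1, 2]

Euclidean algorithm steps:
13 = 0 × 70 + 13
70 = 5 × 13 + 5
13 = 2 × 5 + 3
5 = 1 × 3 + 2
3 = 1 × 2 + 1
2 = 2 × 1 + 0
Continued fraction: [0; 5, 2, 1, 1, 2]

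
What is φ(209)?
180

209 = 11 × 19
φ(n) = n × ∏(1 - 1/p) for each prime p dividing n
φ(209) = 209 × (1 - 1/11) × (1 - 1/19) = 180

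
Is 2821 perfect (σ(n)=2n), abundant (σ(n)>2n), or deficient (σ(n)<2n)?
deficient

Proper divisors of 2821: sum = 1 + 7 + 13 + 31 + 91 + 217 + 403 = 763
Since 763 < 2821, 2821 is deficient.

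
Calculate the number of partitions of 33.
10143

p(n) counts ways to write n as a sum of positive integers (order ignored).
Euler's pentagonal recurrence: p(k) = p(k-1) + p(k-2) - p(k-5) - p(k-7) + p(k-12) + p(k-15) - ... (offsets j(3j∓1)/2, signs ++--, p(0)=1, p(<0)=0).
DP table for k = 0..32: p(0)=1, p(1)=1, p(2)=2, p(3)=3, p(4)=5, p(5)=7, p(6)=11, p(7)=15, p(8)=22, p(9)=30, p(10)=42, p(11)=56, p(12)=77, p(13)=101, p(14)=135, p(15)=176, p(16)=231, p(17)=297, p(18)=385, p(19)=490, p(20)=627, p(21)=792, p(22)=1002, p(23)=1255, p(24)=1575, p(25)=1958, p(26)=2436, p(27)=3010, p(28)=3718, p(29)=4565, p(30)=5604, p(31)=6842, p(32)=8349.
Final step: p(33) = p(32) + p(31) - p(28) - p(26) + p(21) + p(18) - p(11) - p(7)
= 8349 + 6842 - 3718 - 2436 + 792 + 385 - 56 - 15
= 10143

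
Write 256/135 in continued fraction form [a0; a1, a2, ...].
[1; 1, 8, 1, 1, 1, 4]

Euclidean algorithm steps:
256 = 1 × 135 + 121
135 = 1 × 121 + 14
121 = 8 × 14 + 9
14 = 1 × 9 + 5
9 = 1 × 5 + 4
5 = 1 × 4 + 1
4 = 4 × 1 + 0
Continued fraction: [1; 1, 8, 1, 1, 1, 4]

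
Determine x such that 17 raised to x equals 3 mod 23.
18

Baby-step giant-step with step n = ⌈√23⌉ = 5.
Baby steps 17^j mod 23 (j:value) for j=0..4: 0:1, 1:17, 2:13, 3:14, 4:8.
Giant-step multiplier: 17^(-5) ≡ 17^(22-5) = 17^17 ≡ 11 (mod 23).
Giant steps γ_i = 3·11^i mod 23: γ_0=3, γ_1=10, γ_2=18, γ_3=14 (in table at j=3).
x = i·n + j = 3·5 + 3 = 18.
Check: 17^18 ≡ 3 (mod 23).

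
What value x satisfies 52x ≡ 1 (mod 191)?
180

gcd(52, 191) = 1, so the inverse exists.
Extended Euclidean algorithm on (191, 52):
191 = 3 × 52 + 35  ⟹  35 = (1)·191 + (-3)·52
52 = 1 × 35 + 17  ⟹  17 = (-1)·191 + (4)·52
35 = 2 × 17 + 1  ⟹  1 = (3)·191 + (-11)·52
So (-11)·52 ≡ 1 (mod 191), i.e. 52^(-1) ≡ -11 ≡ 180 (mod 191).
Check: 52 × 180 = 9360 ≡ 1 (mod 191)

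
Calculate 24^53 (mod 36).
0

Repeated squaring. Binary of 53 = 110101.
24^1 ≡ 24 (mod 36); 24^2 ≡ 0 (mod 36); 24^4 ≡ 0 (mod 36); 24^8 ≡ 0 (mod 36); 24^16 ≡ 0 (mod 36); 24^32 ≡ 0 (mod 36)
24^53 = 24^1 × 24^4 × 24^16 × 24^32 ≡ 0 (mod 36)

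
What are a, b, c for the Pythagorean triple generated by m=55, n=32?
(2001, 3520, 4049)

Euclid's formula: a = m² - n², b = 2mn, c = m² + n²
m = 55, n = 32
a = 55² - 32² = 3025 - 1024 = 2001
b = 2 × 55 × 32 = 3520
c = 55² + 32² = 3025 + 1024 = 4049
Verification: 2001² + 3520² = 4004001 + 12390400 = 16394401 = 4049² ✓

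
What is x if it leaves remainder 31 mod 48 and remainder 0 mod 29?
319

Using Chinese Remainder Theorem:
M = 48 × 29 = 1392
M1 = 29, M2 = 48
y1 = 29^(-1) mod 48 = 5
y2 = 48^(-1) mod 29 = 26
x = (31×29×5 + 0×48×26) mod 1392 = 319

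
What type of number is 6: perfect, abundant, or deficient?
perfect

Proper divisors of 6: sum = 1 + 2 + 3 = 6
Since 6 = 6, 6 is perfect.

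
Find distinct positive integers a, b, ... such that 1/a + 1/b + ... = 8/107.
1/14 + 1/300 + 1/224700

Greedy algorithm:
8/107: ceiling(107/8) = 14, use 1/14
5/1498: ceiling(1498/5) = 300, use 1/300
1/224700: ceiling(224700/1) = 224700, use 1/224700
Result: 8/107 = 1/14 + 1/300 + 1/224700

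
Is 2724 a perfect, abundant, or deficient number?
abundant

Proper divisors of 2724: sum = 1 + 2 + 3 + 4 + 6 + 12 + 227 + 454 + 681 + 908 + 1362 = 3660
Since 3660 > 2724, 2724 is abundant.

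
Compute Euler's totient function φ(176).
80

176 = 2^4 × 11
φ(n) = n × ∏(1 - 1/p) for each prime p dividing n
φ(176) = 176 × (1 - 1/2) × (1 - 1/11) = 80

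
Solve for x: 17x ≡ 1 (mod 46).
19

gcd(17, 46) = 1, so the inverse exists.
Extended Euclidean algorithm on (46, 17):
46 = 2 × 17 + 12  ⟹  12 = (1)·46 + (-2)·17
17 = 1 × 12 + 5  ⟹  5 = (-1)·46 + (3)·17
12 = 2 × 5 + 2  ⟹  2 = (3)·46 + (-8)·17
5 = 2 × 2 + 1  ⟹  1 = (-7)·46 + (19)·17
So (19)·17 ≡ 1 (mod 46), i.e. 17^(-1) ≡ 19 (mod 46).
Check: 17 × 19 = 323 ≡ 1 (mod 46)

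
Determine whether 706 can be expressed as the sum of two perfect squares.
9² + 25² (a=9, b=25)

Factorization: 706 = 2 × 353
By Fermat: n is sum of two squares iff every prime p ≡ 3 (mod 4) appears to even power.
All primes ≡ 3 (mod 4) appear to even power.
Search a = 0, 1, 2, … for 706 - a² a perfect square: first hit at a = 9: 706 - 81 = 625 = 25².
706 = 9² + 25² = 81 + 625 ✓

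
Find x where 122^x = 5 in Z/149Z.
52

Baby-step giant-step with step n = ⌈√149⌉ = 13.
Baby steps 122^j mod 149 (j:value) for j=0..12: 0:1, 1:122, 2:133, 3:134, 4:107, 5:91, 6:76, 7:34, 8:125, 9:52, 10:86, 11:62, 12:114.
Giant-step multiplier: 122^(-13) ≡ 122^(148-13) = 122^135 ≡ 38 (mod 149).
Giant steps γ_i = 5·38^i mod 149: γ_0=5, γ_1=41, γ_2=68, γ_3=51, γ_4=1 (in table at j=0).
x = i·n + j = 4·13 + 0 = 52.
Check: 122^52 ≡ 5 (mod 149).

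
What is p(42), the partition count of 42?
53174

p(n) counts ways to write n as a sum of positive integers (order ignored).
Euler's pentagonal recurrence: p(k) = p(k-1) + p(k-2) - p(k-5) - p(k-7) + p(k-12) + p(k-15) - ... (offsets j(3j∓1)/2, signs ++--, p(0)=1, p(<0)=0).
DP table for k = 0..41: p(0)=1, p(1)=1, p(2)=2, p(3)=3, p(4)=5, p(5)=7, p(6)=11, p(7)=15, p(8)=22, p(9)=30, p(10)=42, p(11)=56, p(12)=77, p(13)=101, p(14)=135, p(15)=176, p(16)=231, p(17)=297, p(18)=385, p(19)=490, p(20)=627, p(21)=792, p(22)=1002, p(23)=1255, p(24)=1575, p(25)=1958, p(26)=2436, p(27)=3010, p(28)=3718, p(29)=4565, p(30)=5604, p(31)=6842, p(32)=8349, p(33)=10143, p(34)=12310, p(35)=14883, p(36)=17977, p(37)=21637, p(38)=26015, p(39)=31185, p(40)=37338, p(41)=44583.
Final step: p(42) = p(41) + p(40) - p(37) - p(35) + p(30) + p(27) - p(20) - p(16) + p(7) + p(2)
= 44583 + 37338 - 21637 - 14883 + 5604 + 3010 - 627 - 231 + 15 + 2
= 53174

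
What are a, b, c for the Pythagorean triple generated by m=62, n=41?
(2163, 5084, 5525)

Euclid's formula: a = m² - n², b = 2mn, c = m² + n²
m = 62, n = 41
a = 62² - 41² = 3844 - 1681 = 2163
b = 2 × 62 × 41 = 5084
c = 62² + 41² = 3844 + 1681 = 5525
Verification: 2163² + 5084² = 4678569 + 25847056 = 30525625 = 5525² ✓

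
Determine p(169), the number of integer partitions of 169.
250438925115

p(n) counts ways to write n as a sum of positive integers (order ignored).
Euler's pentagonal recurrence: p(k) = p(k-1) + p(k-2) - p(k-5) - p(k-7) + p(k-12) + p(k-15) - ... (offsets j(3j∓1)/2, signs ++--, p(0)=1, p(<0)=0).
DP table for k = 0..168: p(0)=1, p(1)=1, p(2)=2, p(3)=3, p(4)=5, p(5)=7, p(6)=11, p(7)=15, p(8)=22, p(9)=30, p(10)=42, p(11)=56, p(12)=77, p(13)=101, p(14)=135, p(15)=176, p(16)=231, p(17)=297, p(18)=385, p(19)=490, p(20)=627, p(21)=792, p(22)=1002, p(23)=1255, p(24)=1575, p(25)=1958, p(26)=2436, p(27)=3010, p(28)=3718, p(29)=4565, p(30)=5604, p(31)=6842, p(32)=8349, p(33)=10143, p(34)=12310, p(35)=14883, p(36)=17977, p(37)=21637, p(38)=26015, p(39)=31185, p(40)=37338, p(41)=44583, p(42)=53174, p(43)=63261, p(44)=75175, p(45)=89134, p(46)=105558, p(47)=124754, p(48)=147273, p(49)=173525, p(50)=204226, p(51)=239943, p(52)=281589, p(53)=329931, p(54)=386155, p(55)=451276, p(56)=526823, p(57)=614154, p(58)=715220, p(59)=831820, p(60)=966467, p(61)=1121505, p(62)=1300156, p(63)=1505499, p(64)=1741630, p(65)=2012558, p(66)=2323520, p(67)=2679689, p(68)=3087735, p(69)=3554345, p(70)=4087968, p(71)=4697205, p(72)=5392783, p(73)=6185689, p(74)=7089500, p(75)=8118264, p(76)=9289091, p(77)=10619863, p(78)=12132164, p(79)=13848650, p(80)=15796476, p(81)=18004327, p(82)=20506255, p(83)=23338469, p(84)=26543660, p(85)=30167357, p(86)=34262962, p(87)=38887673, p(88)=44108109, p(89)=49995925, p(90)=56634173, p(91)=64112359, p(92)=72533807, p(93)=82010177, p(94)=92669720, p(95)=104651419, p(96)=118114304, p(97)=133230930, p(98)=150198136, p(99)=169229875, p(100)=190569292, p(101)=214481126, p(102)=241265379, p(103)=271248950, p(104)=304801365, p(105)=342325709, p(106)=384276336, p(107)=431149389, p(108)=483502844, p(109)=541946240, p(110)=607163746, p(111)=679903203, p(112)=761002156, p(113)=851376628, p(114)=952050665, p(115)=1064144451, p(116)=1188908248, p(117)=1327710076, p(118)=1482074143, p(119)=1653668665, p(120)=1844349560, p(121)=2056148051, p(122)=2291320912, p(123)=2552338241, p(124)=2841940500, p(125)=3163127352, p(126)=3519222692, p(127)=3913864295, p(128)=4351078600, p(129)=4835271870, p(130)=5371315400, p(131)=5964539504, p(132)=6620830889, p(133)=7346629512, p(134)=8149040695, p(135)=9035836076, p(136)=10015581680, p(137)=11097645016, p(138)=12292341831, p(139)=13610949895, p(140)=15065878135, p(141)=16670689208, p(142)=18440293320, p(143)=20390982757, p(144)=22540654445, p(145)=24908858009, p(146)=27517052599, p(147)=30388671978, p(148)=33549419497, p(149)=37027355200, p(150)=40853235313, p(151)=45060624582, p(152)=49686288421, p(153)=54770336324, p(154)=60356673280, p(155)=66493182097, p(156)=73232243759, p(157)=80630964769, p(158)=88751778802, p(159)=97662728555, p(160)=107438159466, p(161)=118159068427, p(162)=129913904637, p(163)=142798995930, p(164)=156919475295, p(165)=172389800255, p(166)=189334822579, p(167)=207890420102, p(168)=228204732751.
Final step: p(169) = p(168) + p(167) - p(164) - p(162) + p(157) + p(154) - p(147) - p(143) + p(134) + p(129) - p(118) - p(112) + p(99) + p(92) - p(77) - p(69) + p(52) + p(43) - p(24) - p(14)
= 228204732751 + 207890420102 - 156919475295 - 129913904637 + 80630964769 + 60356673280 - 30388671978 - 20390982757 + 8149040695 + 4835271870 - 1482074143 - 761002156 + 169229875 + 72533807 - 10619863 - 3554345 + 281589 + 63261 - 1575 - 135
= 250438925115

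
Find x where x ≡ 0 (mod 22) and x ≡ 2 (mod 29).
176

Using Chinese Remainder Theorem:
M = 22 × 29 = 638
M1 = 29, M2 = 22
y1 = 29^(-1) mod 22 = 19
y2 = 22^(-1) mod 29 = 4
x = (0×29×19 + 2×22×4) mod 638 = 176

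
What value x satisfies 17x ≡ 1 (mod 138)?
65

gcd(17, 138) = 1, so the inverse exists.
Extended Euclidean algorithm on (138, 17):
138 = 8 × 17 + 2  ⟹  2 = (1)·138 + (-8)·17
17 = 8 × 2 + 1  ⟹  1 = (-8)·138 + (65)·17
So (65)·17 ≡ 1 (mod 138), i.e. 17^(-1) ≡ 65 (mod 138).
Check: 17 × 65 = 1105 ≡ 1 (mod 138)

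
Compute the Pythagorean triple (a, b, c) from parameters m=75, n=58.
(2261, 8700, 8989)

Euclid's formula: a = m² - n², b = 2mn, c = m² + n²
m = 75, n = 58
a = 75² - 58² = 5625 - 3364 = 2261
b = 2 × 75 × 58 = 8700
c = 75² + 58² = 5625 + 3364 = 8989
Verification: 2261² + 8700² = 5112121 + 75690000 = 80802121 = 8989² ✓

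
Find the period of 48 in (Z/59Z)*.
29

59 is prime, so ord(48) divides φ(59) = 58.
Divisors of 58: 1, 2, 29, 58.
Repeated squaring: 48^1 ≡ 48, 48^2 ≡ 3, 48^4 ≡ 9, 48^8 ≡ 22, 48^16 ≡ 12, 48^32 ≡ 26 (mod 59).
Test 48^d mod 59 for each divisor d in increasing order:
48^1 ≡ 48
48^2 ≡ 3
48^29 = 48^16·48^8·48^4·48^1 ≡ 1  ← first divisor giving 1
The order is 29.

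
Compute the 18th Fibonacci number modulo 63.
1

Matrix identity: Q^n = [[F_(n+1), F_n], [F_n, F_(n-1)]] with Q = [[1,1],[1,0]].
n = 18 = 10010₂. Square-and-multiply, entries mod 63:
Q^1 = [[1,1],[1,0]]
Q^2 = (Q^1)² = [[2,1],[1,1]]
Q^4 = (Q^2)² = [[5,3],[3,2]]
Q^9 = (Q^4)²·Q = [[55,34],[34,21]]
Q^18 = (Q^9)² = [[23,1],[1,22]]
F_18 mod 63 = Q^18[0][1] = 1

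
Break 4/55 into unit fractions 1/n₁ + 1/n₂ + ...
1/14 + 1/770

Greedy algorithm:
4/55: ceiling(55/4) = 14, use 1/14
1/770: ceiling(770/1) = 770, use 1/770
Result: 4/55 = 1/14 + 1/770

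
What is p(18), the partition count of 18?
385

p(n) counts ways to write n as a sum of positive integers (order ignored).
Euler's pentagonal recurrence: p(k) = p(k-1) + p(k-2) - p(k-5) - p(k-7) + p(k-12) + p(k-15) - ... (offsets j(3j∓1)/2, signs ++--, p(0)=1, p(<0)=0).
DP table for k = 0..17: p(0)=1, p(1)=1, p(2)=2, p(3)=3, p(4)=5, p(5)=7, p(6)=11, p(7)=15, p(8)=22, p(9)=30, p(10)=42, p(11)=56, p(12)=77, p(13)=101, p(14)=135, p(15)=176, p(16)=231, p(17)=297.
Final step: p(18) = p(17) + p(16) - p(13) - p(11) + p(6) + p(3)
= 297 + 231 - 101 - 56 + 11 + 3
= 385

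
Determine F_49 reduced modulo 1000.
49

Matrix identity: Q^n = [[F_(n+1), F_n], [F_n, F_(n-1)]] with Q = [[1,1],[1,0]].
n = 49 = 110001₂. Square-and-multiply, entries mod 1000:
Q^1 = [[1,1],[1,0]]
Q^3 = (Q^1)²·Q = [[3,2],[2,1]]
Q^6 = (Q^3)² = [[13,8],[8,5]]
Q^12 = (Q^6)² = [[233,144],[144,89]]
Q^24 = (Q^12)² = [[25,368],[368,657]]
Q^49 = (Q^24)²·Q = [[25,49],[49,976]]
F_49 mod 1000 = Q^49[0][1] = 49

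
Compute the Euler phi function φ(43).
42

43 = 43
φ(n) = n × ∏(1 - 1/p) for each prime p dividing n
φ(43) = 43 × (1 - 1/43) = 42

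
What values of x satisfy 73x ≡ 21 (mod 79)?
x ≡ 36 (mod 79)

gcd(73, 79) = 1, which divides 21, so solutions exist.
Find 73^(-1) mod 79 by the extended Euclidean algorithm:
79 = 1 × 73 + 6  ⟹  6 = (1)·79 + (-1)·73
73 = 12 × 6 + 1  ⟹  1 = (-12)·79 + (13)·73
So (13)·73 ≡ 1 (mod 79), i.e. 73^(-1) ≡ 13 (mod 79).
x ≡ 13 × 21 = 273 ≡ 36 (mod 79).
Check: 73 × 36 = 2628 ≡ 21 (mod 79).
Unique solution: x ≡ 36 (mod 79)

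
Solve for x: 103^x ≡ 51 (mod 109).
91

Baby-step giant-step with step n = ⌈√109⌉ = 11.
Baby steps 103^j mod 109 (j:value) for j=0..10: 0:1, 1:103, 2:36, 3:2, 4:97, 5:72, 6:4, 7:85, 8:35, 9:8, 10:61.
Giant-step multiplier: 103^(-11) ≡ 103^(108-11) = 103^97 ≡ 95 (mod 109).
Giant steps γ_i = 51·95^i mod 109: γ_0=51, γ_1=49, γ_2=77, γ_3=12, γ_4=50, γ_5=63, γ_6=99, γ_7=31, γ_8=2 (in table at j=3).
x = i·n + j = 8·11 + 3 = 91.
Check: 103^91 ≡ 51 (mod 109).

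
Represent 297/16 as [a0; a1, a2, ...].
[18; 1, 1, 3, 2]

Euclidean algorithm steps:
297 = 18 × 16 + 9
16 = 1 × 9 + 7
9 = 1 × 7 + 2
7 = 3 × 2 + 1
2 = 2 × 1 + 0
Continued fraction: [18; 1, 1, 3, 2]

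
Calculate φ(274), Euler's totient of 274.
136

274 = 2 × 137
φ(n) = n × ∏(1 - 1/p) for each prime p dividing n
φ(274) = 274 × (1 - 1/2) × (1 - 1/137) = 136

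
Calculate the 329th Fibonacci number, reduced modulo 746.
431

Matrix identity: Q^n = [[F_(n+1), F_n], [F_n, F_(n-1)]] with Q = [[1,1],[1,0]].
n = 329 = 101001001₂. Square-and-multiply, entries mod 746:
Q^1 = [[1,1],[1,0]]
Q^2 = (Q^1)² = [[2,1],[1,1]]
Q^5 = (Q^2)²·Q = [[8,5],[5,3]]
Q^10 = (Q^5)² = [[89,55],[55,34]]
Q^20 = (Q^10)² = [[502,51],[51,451]]
Q^41 = (Q^20)²·Q = [[332,219],[219,113]]
Q^82 = (Q^41)² = [[33,475],[475,304]]
Q^164 = (Q^82)² = [[676,431],[431,245]]
Q^329 = (Q^164)²·Q = [[510,431],[431,79]]
F_329 mod 746 = Q^329[0][1] = 431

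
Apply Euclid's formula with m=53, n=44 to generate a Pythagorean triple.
(873, 4664, 4745)

Euclid's formula: a = m² - n², b = 2mn, c = m² + n²
m = 53, n = 44
a = 53² - 44² = 2809 - 1936 = 873
b = 2 × 53 × 44 = 4664
c = 53² + 44² = 2809 + 1936 = 4745
Verification: 873² + 4664² = 762129 + 21752896 = 22515025 = 4745² ✓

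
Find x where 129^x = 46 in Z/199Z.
136

Baby-step giant-step with step n = ⌈√199⌉ = 15.
Baby steps 129^j mod 199 (j:value) for j=0..14: 0:1, 1:129, 2:124, 3:76, 4:53, 5:71, 6:5, 7:48, 8:23, 9:181, 10:66, 11:156, 12:25, 13:41, 14:115.
Giant-step multiplier: 129^(-15) ≡ 129^(198-15) = 129^183 ≡ 42 (mod 199).
Giant steps γ_i = 46·42^i mod 199: γ_0=46, γ_1=141, γ_2=151, γ_3=173, γ_4=102, γ_5=105, γ_6=32, γ_7=150, γ_8=131, γ_9=129 (in table at j=1).
x = i·n + j = 9·15 + 1 = 136.
Check: 129^136 ≡ 46 (mod 199).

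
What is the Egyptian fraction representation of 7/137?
1/20 + 1/914 + 1/1252180

Greedy algorithm:
7/137: ceiling(137/7) = 20, use 1/20
3/2740: ceiling(2740/3) = 914, use 1/914
1/1252180: ceiling(1252180/1) = 1252180, use 1/1252180
Result: 7/137 = 1/20 + 1/914 + 1/1252180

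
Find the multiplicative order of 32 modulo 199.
99

199 is prime, so ord(32) divides φ(199) = 198.
Divisors of 198: 1, 2, 3, 6, 9, 11, 18, 22, 33, 66, 99, 198.
Repeated squaring: 32^1 ≡ 32, 32^2 ≡ 29, 32^4 ≡ 45, 32^8 ≡ 35, 32^16 ≡ 31, 32^32 ≡ 165, 32^64 ≡ 161, 32^128 ≡ 51 (mod 199).
Test 32^d mod 199 for each divisor d in increasing order:
32^1 ≡ 32
32^2 ≡ 29
32^3 = 32^2·32^1 ≡ 132
32^6 = 32^4·32^2 ≡ 111
32^9 = 32^8·32^1 ≡ 125
32^11 = 32^8·32^2·32^1 ≡ 43
32^18 = 32^16·32^2 ≡ 103
32^22 = 32^16·32^4·32^2 ≡ 58
32^33 = 32^32·32^1 ≡ 106
32^66 = 32^64·32^2 ≡ 92
32^99 = 32^64·32^32·32^2·32^1 ≡ 1  ← first divisor giving 1
The order is 99.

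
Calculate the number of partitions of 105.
342325709

p(n) counts ways to write n as a sum of positive integers (order ignored).
Euler's pentagonal recurrence: p(k) = p(k-1) + p(k-2) - p(k-5) - p(k-7) + p(k-12) + p(k-15) - ... (offsets j(3j∓1)/2, signs ++--, p(0)=1, p(<0)=0).
DP table for k = 0..104: p(0)=1, p(1)=1, p(2)=2, p(3)=3, p(4)=5, p(5)=7, p(6)=11, p(7)=15, p(8)=22, p(9)=30, p(10)=42, p(11)=56, p(12)=77, p(13)=101, p(14)=135, p(15)=176, p(16)=231, p(17)=297, p(18)=385, p(19)=490, p(20)=627, p(21)=792, p(22)=1002, p(23)=1255, p(24)=1575, p(25)=1958, p(26)=2436, p(27)=3010, p(28)=3718, p(29)=4565, p(30)=5604, p(31)=6842, p(32)=8349, p(33)=10143, p(34)=12310, p(35)=14883, p(36)=17977, p(37)=21637, p(38)=26015, p(39)=31185, p(40)=37338, p(41)=44583, p(42)=53174, p(43)=63261, p(44)=75175, p(45)=89134, p(46)=105558, p(47)=124754, p(48)=147273, p(49)=173525, p(50)=204226, p(51)=239943, p(52)=281589, p(53)=329931, p(54)=386155, p(55)=451276, p(56)=526823, p(57)=614154, p(58)=715220, p(59)=831820, p(60)=966467, p(61)=1121505, p(62)=1300156, p(63)=1505499, p(64)=1741630, p(65)=2012558, p(66)=2323520, p(67)=2679689, p(68)=3087735, p(69)=3554345, p(70)=4087968, p(71)=4697205, p(72)=5392783, p(73)=6185689, p(74)=7089500, p(75)=8118264, p(76)=9289091, p(77)=10619863, p(78)=12132164, p(79)=13848650, p(80)=15796476, p(81)=18004327, p(82)=20506255, p(83)=23338469, p(84)=26543660, p(85)=30167357, p(86)=34262962, p(87)=38887673, p(88)=44108109, p(89)=49995925, p(90)=56634173, p(91)=64112359, p(92)=72533807, p(93)=82010177, p(94)=92669720, p(95)=104651419, p(96)=118114304, p(97)=133230930, p(98)=150198136, p(99)=169229875, p(100)=190569292, p(101)=214481126, p(102)=241265379, p(103)=271248950, p(104)=304801365.
Final step: p(105) = p(104) + p(103) - p(100) - p(98) + p(93) + p(90) - p(83) - p(79) + p(70) + p(65) - p(54) - p(48) + p(35) + p(28) - p(13) - p(5)
= 304801365 + 271248950 - 190569292 - 150198136 + 82010177 + 56634173 - 23338469 - 13848650 + 4087968 + 2012558 - 386155 - 147273 + 14883 + 3718 - 101 - 7
= 342325709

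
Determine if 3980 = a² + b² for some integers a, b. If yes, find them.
Not possible

Factorization: 3980 = 2^2 × 5 × 199
By Fermat: n is sum of two squares iff every prime p ≡ 3 (mod 4) appears to even power.
Prime(s) ≡ 3 (mod 4) with odd exponent: [(199, 1)]
Therefore 3980 cannot be expressed as a² + b².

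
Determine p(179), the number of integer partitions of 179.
625846753120

p(n) counts ways to write n as a sum of positive integers (order ignored).
Euler's pentagonal recurrence: p(k) = p(k-1) + p(k-2) - p(k-5) - p(k-7) + p(k-12) + p(k-15) - ... (offsets j(3j∓1)/2, signs ++--, p(0)=1, p(<0)=0).
DP table for k = 0..178: p(0)=1, p(1)=1, p(2)=2, p(3)=3, p(4)=5, p(5)=7, p(6)=11, p(7)=15, p(8)=22, p(9)=30, p(10)=42, p(11)=56, p(12)=77, p(13)=101, p(14)=135, p(15)=176, p(16)=231, p(17)=297, p(18)=385, p(19)=490, p(20)=627, p(21)=792, p(22)=1002, p(23)=1255, p(24)=1575, p(25)=1958, p(26)=2436, p(27)=3010, p(28)=3718, p(29)=4565, p(30)=5604, p(31)=6842, p(32)=8349, p(33)=10143, p(34)=12310, p(35)=14883, p(36)=17977, p(37)=21637, p(38)=26015, p(39)=31185, p(40)=37338, p(41)=44583, p(42)=53174, p(43)=63261, p(44)=75175, p(45)=89134, p(46)=105558, p(47)=124754, p(48)=147273, p(49)=173525, p(50)=204226, p(51)=239943, p(52)=281589, p(53)=329931, p(54)=386155, p(55)=451276, p(56)=526823, p(57)=614154, p(58)=715220, p(59)=831820, p(60)=966467, p(61)=1121505, p(62)=1300156, p(63)=1505499, p(64)=1741630, p(65)=2012558, p(66)=2323520, p(67)=2679689, p(68)=3087735, p(69)=3554345, p(70)=4087968, p(71)=4697205, p(72)=5392783, p(73)=6185689, p(74)=7089500, p(75)=8118264, p(76)=9289091, p(77)=10619863, p(78)=12132164, p(79)=13848650, p(80)=15796476, p(81)=18004327, p(82)=20506255, p(83)=23338469, p(84)=26543660, p(85)=30167357, p(86)=34262962, p(87)=38887673, p(88)=44108109, p(89)=49995925, p(90)=56634173, p(91)=64112359, p(92)=72533807, p(93)=82010177, p(94)=92669720, p(95)=104651419, p(96)=118114304, p(97)=133230930, p(98)=150198136, p(99)=169229875, p(100)=190569292, p(101)=214481126, p(102)=241265379, p(103)=271248950, p(104)=304801365, p(105)=342325709, p(106)=384276336, p(107)=431149389, p(108)=483502844, p(109)=541946240, p(110)=607163746, p(111)=679903203, p(112)=761002156, p(113)=851376628, p(114)=952050665, p(115)=1064144451, p(116)=1188908248, p(117)=1327710076, p(118)=1482074143, p(119)=1653668665, p(120)=1844349560, p(121)=2056148051, p(122)=2291320912, p(123)=2552338241, p(124)=2841940500, p(125)=3163127352, p(126)=3519222692, p(127)=3913864295, p(128)=4351078600, p(129)=4835271870, p(130)=5371315400, p(131)=5964539504, p(132)=6620830889, p(133)=7346629512, p(134)=8149040695, p(135)=9035836076, p(136)=10015581680, p(137)=11097645016, p(138)=12292341831, p(139)=13610949895, p(140)=15065878135, p(141)=16670689208, p(142)=18440293320, p(143)=20390982757, p(144)=22540654445, p(145)=24908858009, p(146)=27517052599, p(147)=30388671978, p(148)=33549419497, p(149)=37027355200, p(150)=40853235313, p(151)=45060624582, p(152)=49686288421, p(153)=54770336324, p(154)=60356673280, p(155)=66493182097, p(156)=73232243759, p(157)=80630964769, p(158)=88751778802, p(159)=97662728555, p(160)=107438159466, p(161)=118159068427, p(162)=129913904637, p(163)=142798995930, p(164)=156919475295, p(165)=172389800255, p(166)=189334822579, p(167)=207890420102, p(168)=228204732751, p(169)=250438925115, p(170)=274768617130, p(171)=301384802048, p(172)=330495499613, p(173)=362326859895, p(174)=397125074750, p(175)=435157697830, p(176)=476715857290, p(177)=522115831195, p(178)=571701605655.
Final step: p(179) = p(178) + p(177) - p(174) - p(172) + p(167) + p(164) - p(157) - p(153) + p(144) + p(139) - p(128) - p(122) + p(109) + p(102) - p(87) - p(79) + p(62) + p(53) - p(34) - p(24) + p(3)
= 571701605655 + 522115831195 - 397125074750 - 330495499613 + 207890420102 + 156919475295 - 80630964769 - 54770336324 + 22540654445 + 13610949895 - 4351078600 - 2291320912 + 541946240 + 241265379 - 38887673 - 13848650 + 1300156 + 329931 - 12310 - 1575 + 3
= 625846753120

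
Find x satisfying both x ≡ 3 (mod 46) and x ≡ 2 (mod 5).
187

Using Chinese Remainder Theorem:
M = 46 × 5 = 230
M1 = 5, M2 = 46
y1 = 5^(-1) mod 46 = 37
y2 = 46^(-1) mod 5 = 1
x = (3×5×37 + 2×46×1) mod 230 = 187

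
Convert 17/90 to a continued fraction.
[0; 5, 3, 2, 2]

Euclidean algorithm steps:
17 = 0 × 90 + 17
90 = 5 × 17 + 5
17 = 3 × 5 + 2
5 = 2 × 2 + 1
2 = 2 × 1 + 0
Continued fraction: [0; 5, 3, 2, 2]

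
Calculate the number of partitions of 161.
118159068427

p(n) counts ways to write n as a sum of positive integers (order ignored).
Euler's pentagonal recurrence: p(k) = p(k-1) + p(k-2) - p(k-5) - p(k-7) + p(k-12) + p(k-15) - ... (offsets j(3j∓1)/2, signs ++--, p(0)=1, p(<0)=0).
DP table for k = 0..160: p(0)=1, p(1)=1, p(2)=2, p(3)=3, p(4)=5, p(5)=7, p(6)=11, p(7)=15, p(8)=22, p(9)=30, p(10)=42, p(11)=56, p(12)=77, p(13)=101, p(14)=135, p(15)=176, p(16)=231, p(17)=297, p(18)=385, p(19)=490, p(20)=627, p(21)=792, p(22)=1002, p(23)=1255, p(24)=1575, p(25)=1958, p(26)=2436, p(27)=3010, p(28)=3718, p(29)=4565, p(30)=5604, p(31)=6842, p(32)=8349, p(33)=10143, p(34)=12310, p(35)=14883, p(36)=17977, p(37)=21637, p(38)=26015, p(39)=31185, p(40)=37338, p(41)=44583, p(42)=53174, p(43)=63261, p(44)=75175, p(45)=89134, p(46)=105558, p(47)=124754, p(48)=147273, p(49)=173525, p(50)=204226, p(51)=239943, p(52)=281589, p(53)=329931, p(54)=386155, p(55)=451276, p(56)=526823, p(57)=614154, p(58)=715220, p(59)=831820, p(60)=966467, p(61)=1121505, p(62)=1300156, p(63)=1505499, p(64)=1741630, p(65)=2012558, p(66)=2323520, p(67)=2679689, p(68)=3087735, p(69)=3554345, p(70)=4087968, p(71)=4697205, p(72)=5392783, p(73)=6185689, p(74)=7089500, p(75)=8118264, p(76)=9289091, p(77)=10619863, p(78)=12132164, p(79)=13848650, p(80)=15796476, p(81)=18004327, p(82)=20506255, p(83)=23338469, p(84)=26543660, p(85)=30167357, p(86)=34262962, p(87)=38887673, p(88)=44108109, p(89)=49995925, p(90)=56634173, p(91)=64112359, p(92)=72533807, p(93)=82010177, p(94)=92669720, p(95)=104651419, p(96)=118114304, p(97)=133230930, p(98)=150198136, p(99)=169229875, p(100)=190569292, p(101)=214481126, p(102)=241265379, p(103)=271248950, p(104)=304801365, p(105)=342325709, p(106)=384276336, p(107)=431149389, p(108)=483502844, p(109)=541946240, p(110)=607163746, p(111)=679903203, p(112)=761002156, p(113)=851376628, p(114)=952050665, p(115)=1064144451, p(116)=1188908248, p(117)=1327710076, p(118)=1482074143, p(119)=1653668665, p(120)=1844349560, p(121)=2056148051, p(122)=2291320912, p(123)=2552338241, p(124)=2841940500, p(125)=3163127352, p(126)=3519222692, p(127)=3913864295, p(128)=4351078600, p(129)=4835271870, p(130)=5371315400, p(131)=5964539504, p(132)=6620830889, p(133)=7346629512, p(134)=8149040695, p(135)=9035836076, p(136)=10015581680, p(137)=11097645016, p(138)=12292341831, p(139)=13610949895, p(140)=15065878135, p(141)=16670689208, p(142)=18440293320, p(143)=20390982757, p(144)=22540654445, p(145)=24908858009, p(146)=27517052599, p(147)=30388671978, p(148)=33549419497, p(149)=37027355200, p(150)=40853235313, p(151)=45060624582, p(152)=49686288421, p(153)=54770336324, p(154)=60356673280, p(155)=66493182097, p(156)=73232243759, p(157)=80630964769, p(158)=88751778802, p(159)=97662728555, p(160)=107438159466.
Final step: p(161) = p(160) + p(159) - p(156) - p(154) + p(149) + p(146) - p(139) - p(135) + p(126) + p(121) - p(110) - p(104) + p(91) + p(84) - p(69) - p(61) + p(44) + p(35) - p(16) - p(6)
= 107438159466 + 97662728555 - 73232243759 - 60356673280 + 37027355200 + 27517052599 - 13610949895 - 9035836076 + 3519222692 + 2056148051 - 607163746 - 304801365 + 64112359 + 26543660 - 3554345 - 1121505 + 75175 + 14883 - 231 - 11
= 118159068427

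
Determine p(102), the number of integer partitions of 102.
241265379

p(n) counts ways to write n as a sum of positive integers (order ignored).
Euler's pentagonal recurrence: p(k) = p(k-1) + p(k-2) - p(k-5) - p(k-7) + p(k-12) + p(k-15) - ... (offsets j(3j∓1)/2, signs ++--, p(0)=1, p(<0)=0).
DP table for k = 0..101: p(0)=1, p(1)=1, p(2)=2, p(3)=3, p(4)=5, p(5)=7, p(6)=11, p(7)=15, p(8)=22, p(9)=30, p(10)=42, p(11)=56, p(12)=77, p(13)=101, p(14)=135, p(15)=176, p(16)=231, p(17)=297, p(18)=385, p(19)=490, p(20)=627, p(21)=792, p(22)=1002, p(23)=1255, p(24)=1575, p(25)=1958, p(26)=2436, p(27)=3010, p(28)=3718, p(29)=4565, p(30)=5604, p(31)=6842, p(32)=8349, p(33)=10143, p(34)=12310, p(35)=14883, p(36)=17977, p(37)=21637, p(38)=26015, p(39)=31185, p(40)=37338, p(41)=44583, p(42)=53174, p(43)=63261, p(44)=75175, p(45)=89134, p(46)=105558, p(47)=124754, p(48)=147273, p(49)=173525, p(50)=204226, p(51)=239943, p(52)=281589, p(53)=329931, p(54)=386155, p(55)=451276, p(56)=526823, p(57)=614154, p(58)=715220, p(59)=831820, p(60)=966467, p(61)=1121505, p(62)=1300156, p(63)=1505499, p(64)=1741630, p(65)=2012558, p(66)=2323520, p(67)=2679689, p(68)=3087735, p(69)=3554345, p(70)=4087968, p(71)=4697205, p(72)=5392783, p(73)=6185689, p(74)=7089500, p(75)=8118264, p(76)=9289091, p(77)=10619863, p(78)=12132164, p(79)=13848650, p(80)=15796476, p(81)=18004327, p(82)=20506255, p(83)=23338469, p(84)=26543660, p(85)=30167357, p(86)=34262962, p(87)=38887673, p(88)=44108109, p(89)=49995925, p(90)=56634173, p(91)=64112359, p(92)=72533807, p(93)=82010177, p(94)=92669720, p(95)=104651419, p(96)=118114304, p(97)=133230930, p(98)=150198136, p(99)=169229875, p(100)=190569292, p(101)=214481126.
Final step: p(102) = p(101) + p(100) - p(97) - p(95) + p(90) + p(87) - p(80) - p(76) + p(67) + p(62) - p(51) - p(45) + p(32) + p(25) - p(10) - p(2)
= 214481126 + 190569292 - 133230930 - 104651419 + 56634173 + 38887673 - 15796476 - 9289091 + 2679689 + 1300156 - 239943 - 89134 + 8349 + 1958 - 42 - 2
= 241265379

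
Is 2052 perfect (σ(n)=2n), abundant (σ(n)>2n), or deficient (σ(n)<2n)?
abundant

Proper divisors of 2052: sum = 1 + 2 + 3 + 4 + 6 + 9 + 12 + 18 + ... + 342 + 513 + 684 + 1026 (23 divisors) = 3548
Since 3548 > 2052, 2052 is abundant.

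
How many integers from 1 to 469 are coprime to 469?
396

469 = 7 × 67
φ(n) = n × ∏(1 - 1/p) for each prime p dividing n
φ(469) = 469 × (1 - 1/7) × (1 - 1/67) = 396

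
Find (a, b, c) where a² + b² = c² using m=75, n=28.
(4841, 4200, 6409)

Euclid's formula: a = m² - n², b = 2mn, c = m² + n²
m = 75, n = 28
a = 75² - 28² = 5625 - 784 = 4841
b = 2 × 75 × 28 = 4200
c = 75² + 28² = 5625 + 784 = 6409
Verification: 4841² + 4200² = 23435281 + 17640000 = 41075281 = 6409² ✓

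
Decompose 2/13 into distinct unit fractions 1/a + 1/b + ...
1/7 + 1/91

Greedy algorithm:
2/13: ceiling(13/2) = 7, use 1/7
1/91: ceiling(91/1) = 91, use 1/91
Result: 2/13 = 1/7 + 1/91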